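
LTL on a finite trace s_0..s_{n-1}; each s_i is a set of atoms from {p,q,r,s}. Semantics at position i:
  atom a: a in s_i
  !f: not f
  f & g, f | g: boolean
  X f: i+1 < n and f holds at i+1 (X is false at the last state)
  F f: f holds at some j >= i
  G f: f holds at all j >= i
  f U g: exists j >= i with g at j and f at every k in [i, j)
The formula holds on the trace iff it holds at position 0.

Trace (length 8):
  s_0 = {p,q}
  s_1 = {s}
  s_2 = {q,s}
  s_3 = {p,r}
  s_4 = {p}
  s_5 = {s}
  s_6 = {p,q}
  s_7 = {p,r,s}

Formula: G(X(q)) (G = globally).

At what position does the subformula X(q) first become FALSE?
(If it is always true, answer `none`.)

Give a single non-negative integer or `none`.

Answer: 0

Derivation:
s_0={p,q}: X(q)=False q=True
s_1={s}: X(q)=True q=False
s_2={q,s}: X(q)=False q=True
s_3={p,r}: X(q)=False q=False
s_4={p}: X(q)=False q=False
s_5={s}: X(q)=True q=False
s_6={p,q}: X(q)=False q=True
s_7={p,r,s}: X(q)=False q=False
G(X(q)) holds globally = False
First violation at position 0.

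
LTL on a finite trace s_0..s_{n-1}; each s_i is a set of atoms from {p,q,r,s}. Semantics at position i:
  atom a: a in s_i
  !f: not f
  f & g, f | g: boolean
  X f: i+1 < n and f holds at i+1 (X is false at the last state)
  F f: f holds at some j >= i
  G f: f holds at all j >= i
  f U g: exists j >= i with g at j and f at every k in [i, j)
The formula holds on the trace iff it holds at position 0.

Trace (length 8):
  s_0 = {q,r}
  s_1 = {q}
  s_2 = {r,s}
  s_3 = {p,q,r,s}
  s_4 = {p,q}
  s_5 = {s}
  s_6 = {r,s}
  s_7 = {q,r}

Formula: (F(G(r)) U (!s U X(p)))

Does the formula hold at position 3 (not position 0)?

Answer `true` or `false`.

s_0={q,r}: (F(G(r)) U (!s U X(p)))=True F(G(r))=True G(r)=False r=True (!s U X(p))=True !s=True s=False X(p)=False p=False
s_1={q}: (F(G(r)) U (!s U X(p)))=True F(G(r))=True G(r)=False r=False (!s U X(p))=True !s=True s=False X(p)=False p=False
s_2={r,s}: (F(G(r)) U (!s U X(p)))=True F(G(r))=True G(r)=False r=True (!s U X(p))=True !s=False s=True X(p)=True p=False
s_3={p,q,r,s}: (F(G(r)) U (!s U X(p)))=True F(G(r))=True G(r)=False r=True (!s U X(p))=True !s=False s=True X(p)=True p=True
s_4={p,q}: (F(G(r)) U (!s U X(p)))=False F(G(r))=True G(r)=False r=False (!s U X(p))=False !s=True s=False X(p)=False p=True
s_5={s}: (F(G(r)) U (!s U X(p)))=False F(G(r))=True G(r)=False r=False (!s U X(p))=False !s=False s=True X(p)=False p=False
s_6={r,s}: (F(G(r)) U (!s U X(p)))=False F(G(r))=True G(r)=True r=True (!s U X(p))=False !s=False s=True X(p)=False p=False
s_7={q,r}: (F(G(r)) U (!s U X(p)))=False F(G(r))=True G(r)=True r=True (!s U X(p))=False !s=True s=False X(p)=False p=False
Evaluating at position 3: result = True

Answer: true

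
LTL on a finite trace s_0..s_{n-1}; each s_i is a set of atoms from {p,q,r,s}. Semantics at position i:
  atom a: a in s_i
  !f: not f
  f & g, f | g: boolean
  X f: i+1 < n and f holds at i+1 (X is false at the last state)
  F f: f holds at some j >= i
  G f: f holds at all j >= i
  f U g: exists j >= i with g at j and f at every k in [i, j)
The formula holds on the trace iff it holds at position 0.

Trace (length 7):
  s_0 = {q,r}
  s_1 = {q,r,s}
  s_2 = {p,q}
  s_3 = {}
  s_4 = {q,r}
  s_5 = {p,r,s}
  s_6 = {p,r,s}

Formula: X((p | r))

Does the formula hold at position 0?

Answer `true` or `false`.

s_0={q,r}: X((p | r))=True (p | r)=True p=False r=True
s_1={q,r,s}: X((p | r))=True (p | r)=True p=False r=True
s_2={p,q}: X((p | r))=False (p | r)=True p=True r=False
s_3={}: X((p | r))=True (p | r)=False p=False r=False
s_4={q,r}: X((p | r))=True (p | r)=True p=False r=True
s_5={p,r,s}: X((p | r))=True (p | r)=True p=True r=True
s_6={p,r,s}: X((p | r))=False (p | r)=True p=True r=True

Answer: true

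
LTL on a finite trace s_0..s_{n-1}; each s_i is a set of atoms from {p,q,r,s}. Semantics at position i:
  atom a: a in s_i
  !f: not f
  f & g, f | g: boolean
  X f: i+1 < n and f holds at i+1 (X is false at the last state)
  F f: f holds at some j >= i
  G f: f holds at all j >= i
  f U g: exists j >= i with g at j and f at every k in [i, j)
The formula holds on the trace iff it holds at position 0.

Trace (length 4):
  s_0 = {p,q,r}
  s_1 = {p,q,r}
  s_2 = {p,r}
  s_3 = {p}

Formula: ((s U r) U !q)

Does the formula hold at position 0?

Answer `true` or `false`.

Answer: true

Derivation:
s_0={p,q,r}: ((s U r) U !q)=True (s U r)=True s=False r=True !q=False q=True
s_1={p,q,r}: ((s U r) U !q)=True (s U r)=True s=False r=True !q=False q=True
s_2={p,r}: ((s U r) U !q)=True (s U r)=True s=False r=True !q=True q=False
s_3={p}: ((s U r) U !q)=True (s U r)=False s=False r=False !q=True q=False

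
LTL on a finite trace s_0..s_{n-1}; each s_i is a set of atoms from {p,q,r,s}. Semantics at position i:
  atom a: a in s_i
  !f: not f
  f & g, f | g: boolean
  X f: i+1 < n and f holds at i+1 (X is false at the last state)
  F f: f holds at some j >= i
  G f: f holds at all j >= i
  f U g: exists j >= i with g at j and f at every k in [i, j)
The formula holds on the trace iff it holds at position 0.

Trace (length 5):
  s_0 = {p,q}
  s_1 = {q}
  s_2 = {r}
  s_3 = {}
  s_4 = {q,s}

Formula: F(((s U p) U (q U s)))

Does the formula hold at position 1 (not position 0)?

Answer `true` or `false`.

s_0={p,q}: F(((s U p) U (q U s)))=True ((s U p) U (q U s))=False (s U p)=True s=False p=True (q U s)=False q=True
s_1={q}: F(((s U p) U (q U s)))=True ((s U p) U (q U s))=False (s U p)=False s=False p=False (q U s)=False q=True
s_2={r}: F(((s U p) U (q U s)))=True ((s U p) U (q U s))=False (s U p)=False s=False p=False (q U s)=False q=False
s_3={}: F(((s U p) U (q U s)))=True ((s U p) U (q U s))=False (s U p)=False s=False p=False (q U s)=False q=False
s_4={q,s}: F(((s U p) U (q U s)))=True ((s U p) U (q U s))=True (s U p)=False s=True p=False (q U s)=True q=True
Evaluating at position 1: result = True

Answer: true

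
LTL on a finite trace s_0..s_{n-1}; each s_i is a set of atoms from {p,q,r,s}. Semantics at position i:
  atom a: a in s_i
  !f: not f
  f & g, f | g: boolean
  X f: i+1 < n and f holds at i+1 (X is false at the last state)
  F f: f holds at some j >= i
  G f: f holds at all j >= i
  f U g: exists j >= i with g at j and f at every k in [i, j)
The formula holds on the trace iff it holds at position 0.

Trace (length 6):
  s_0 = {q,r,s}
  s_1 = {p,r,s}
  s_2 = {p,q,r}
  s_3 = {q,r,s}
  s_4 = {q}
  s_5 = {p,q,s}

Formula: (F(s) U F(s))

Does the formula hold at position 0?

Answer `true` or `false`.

Answer: true

Derivation:
s_0={q,r,s}: (F(s) U F(s))=True F(s)=True s=True
s_1={p,r,s}: (F(s) U F(s))=True F(s)=True s=True
s_2={p,q,r}: (F(s) U F(s))=True F(s)=True s=False
s_3={q,r,s}: (F(s) U F(s))=True F(s)=True s=True
s_4={q}: (F(s) U F(s))=True F(s)=True s=False
s_5={p,q,s}: (F(s) U F(s))=True F(s)=True s=True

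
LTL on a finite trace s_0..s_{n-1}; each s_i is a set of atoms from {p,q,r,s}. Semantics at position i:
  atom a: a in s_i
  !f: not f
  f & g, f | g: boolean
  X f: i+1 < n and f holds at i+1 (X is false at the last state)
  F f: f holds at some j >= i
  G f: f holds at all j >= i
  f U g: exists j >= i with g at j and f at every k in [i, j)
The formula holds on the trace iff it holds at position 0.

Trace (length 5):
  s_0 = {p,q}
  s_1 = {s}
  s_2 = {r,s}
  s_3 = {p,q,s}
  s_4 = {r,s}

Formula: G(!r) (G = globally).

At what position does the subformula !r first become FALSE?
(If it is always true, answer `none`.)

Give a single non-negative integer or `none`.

Answer: 2

Derivation:
s_0={p,q}: !r=True r=False
s_1={s}: !r=True r=False
s_2={r,s}: !r=False r=True
s_3={p,q,s}: !r=True r=False
s_4={r,s}: !r=False r=True
G(!r) holds globally = False
First violation at position 2.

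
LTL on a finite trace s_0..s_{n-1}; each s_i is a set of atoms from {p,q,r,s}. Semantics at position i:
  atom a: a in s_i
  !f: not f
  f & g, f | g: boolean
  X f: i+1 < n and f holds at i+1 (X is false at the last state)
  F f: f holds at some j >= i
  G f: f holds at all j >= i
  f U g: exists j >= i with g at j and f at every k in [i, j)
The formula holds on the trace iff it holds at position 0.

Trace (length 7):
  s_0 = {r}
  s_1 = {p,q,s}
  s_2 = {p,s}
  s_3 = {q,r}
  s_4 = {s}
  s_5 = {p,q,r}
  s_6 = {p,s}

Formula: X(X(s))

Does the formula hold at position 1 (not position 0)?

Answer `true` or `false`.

s_0={r}: X(X(s))=True X(s)=True s=False
s_1={p,q,s}: X(X(s))=False X(s)=True s=True
s_2={p,s}: X(X(s))=True X(s)=False s=True
s_3={q,r}: X(X(s))=False X(s)=True s=False
s_4={s}: X(X(s))=True X(s)=False s=True
s_5={p,q,r}: X(X(s))=False X(s)=True s=False
s_6={p,s}: X(X(s))=False X(s)=False s=True
Evaluating at position 1: result = False

Answer: false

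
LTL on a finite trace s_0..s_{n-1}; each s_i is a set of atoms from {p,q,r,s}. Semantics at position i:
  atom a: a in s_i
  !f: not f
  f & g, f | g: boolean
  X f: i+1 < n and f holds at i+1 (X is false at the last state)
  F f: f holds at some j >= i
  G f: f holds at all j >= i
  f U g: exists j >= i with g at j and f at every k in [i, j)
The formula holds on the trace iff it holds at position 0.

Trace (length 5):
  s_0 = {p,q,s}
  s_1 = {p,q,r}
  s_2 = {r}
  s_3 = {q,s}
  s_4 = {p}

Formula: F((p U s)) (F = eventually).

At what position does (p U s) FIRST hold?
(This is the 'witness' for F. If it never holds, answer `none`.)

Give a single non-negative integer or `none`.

Answer: 0

Derivation:
s_0={p,q,s}: (p U s)=True p=True s=True
s_1={p,q,r}: (p U s)=False p=True s=False
s_2={r}: (p U s)=False p=False s=False
s_3={q,s}: (p U s)=True p=False s=True
s_4={p}: (p U s)=False p=True s=False
F((p U s)) holds; first witness at position 0.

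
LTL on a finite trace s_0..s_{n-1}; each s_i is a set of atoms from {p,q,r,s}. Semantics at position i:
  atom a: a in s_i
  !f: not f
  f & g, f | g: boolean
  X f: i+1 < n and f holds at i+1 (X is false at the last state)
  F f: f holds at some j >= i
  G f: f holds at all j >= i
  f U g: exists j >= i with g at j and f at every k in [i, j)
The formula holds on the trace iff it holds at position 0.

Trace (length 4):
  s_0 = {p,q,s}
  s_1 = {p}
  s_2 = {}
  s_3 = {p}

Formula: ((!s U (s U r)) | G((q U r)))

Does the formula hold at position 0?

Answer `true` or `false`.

s_0={p,q,s}: ((!s U (s U r)) | G((q U r)))=False (!s U (s U r))=False !s=False s=True (s U r)=False r=False G((q U r))=False (q U r)=False q=True
s_1={p}: ((!s U (s U r)) | G((q U r)))=False (!s U (s U r))=False !s=True s=False (s U r)=False r=False G((q U r))=False (q U r)=False q=False
s_2={}: ((!s U (s U r)) | G((q U r)))=False (!s U (s U r))=False !s=True s=False (s U r)=False r=False G((q U r))=False (q U r)=False q=False
s_3={p}: ((!s U (s U r)) | G((q U r)))=False (!s U (s U r))=False !s=True s=False (s U r)=False r=False G((q U r))=False (q U r)=False q=False

Answer: false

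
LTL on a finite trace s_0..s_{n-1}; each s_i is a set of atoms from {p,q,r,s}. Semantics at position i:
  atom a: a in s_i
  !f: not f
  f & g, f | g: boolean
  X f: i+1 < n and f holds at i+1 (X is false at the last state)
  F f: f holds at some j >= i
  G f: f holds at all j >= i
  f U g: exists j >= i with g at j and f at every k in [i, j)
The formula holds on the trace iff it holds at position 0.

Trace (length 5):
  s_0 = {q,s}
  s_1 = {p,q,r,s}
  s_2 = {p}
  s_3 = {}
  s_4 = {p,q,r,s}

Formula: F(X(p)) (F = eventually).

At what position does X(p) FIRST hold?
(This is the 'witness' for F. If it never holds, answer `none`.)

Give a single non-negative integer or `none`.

s_0={q,s}: X(p)=True p=False
s_1={p,q,r,s}: X(p)=True p=True
s_2={p}: X(p)=False p=True
s_3={}: X(p)=True p=False
s_4={p,q,r,s}: X(p)=False p=True
F(X(p)) holds; first witness at position 0.

Answer: 0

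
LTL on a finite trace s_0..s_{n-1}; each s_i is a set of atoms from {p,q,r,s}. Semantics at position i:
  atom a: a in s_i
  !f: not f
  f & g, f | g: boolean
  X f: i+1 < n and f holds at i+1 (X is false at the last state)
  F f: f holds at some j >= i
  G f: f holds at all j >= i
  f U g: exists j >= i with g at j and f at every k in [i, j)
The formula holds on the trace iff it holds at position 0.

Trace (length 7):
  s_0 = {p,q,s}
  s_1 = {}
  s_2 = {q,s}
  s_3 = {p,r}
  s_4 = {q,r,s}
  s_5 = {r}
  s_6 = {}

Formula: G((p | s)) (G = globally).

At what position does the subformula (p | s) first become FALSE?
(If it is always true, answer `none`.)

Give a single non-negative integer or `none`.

Answer: 1

Derivation:
s_0={p,q,s}: (p | s)=True p=True s=True
s_1={}: (p | s)=False p=False s=False
s_2={q,s}: (p | s)=True p=False s=True
s_3={p,r}: (p | s)=True p=True s=False
s_4={q,r,s}: (p | s)=True p=False s=True
s_5={r}: (p | s)=False p=False s=False
s_6={}: (p | s)=False p=False s=False
G((p | s)) holds globally = False
First violation at position 1.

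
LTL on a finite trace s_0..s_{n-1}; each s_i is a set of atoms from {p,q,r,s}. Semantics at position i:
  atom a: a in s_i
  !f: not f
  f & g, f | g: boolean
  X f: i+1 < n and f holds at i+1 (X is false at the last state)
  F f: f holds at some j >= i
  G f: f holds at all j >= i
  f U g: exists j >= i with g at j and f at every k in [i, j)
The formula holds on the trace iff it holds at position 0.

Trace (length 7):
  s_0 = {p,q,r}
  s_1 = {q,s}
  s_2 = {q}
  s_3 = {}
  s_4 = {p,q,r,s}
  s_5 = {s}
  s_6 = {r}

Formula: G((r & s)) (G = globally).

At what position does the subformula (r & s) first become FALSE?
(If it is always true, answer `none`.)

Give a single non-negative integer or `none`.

s_0={p,q,r}: (r & s)=False r=True s=False
s_1={q,s}: (r & s)=False r=False s=True
s_2={q}: (r & s)=False r=False s=False
s_3={}: (r & s)=False r=False s=False
s_4={p,q,r,s}: (r & s)=True r=True s=True
s_5={s}: (r & s)=False r=False s=True
s_6={r}: (r & s)=False r=True s=False
G((r & s)) holds globally = False
First violation at position 0.

Answer: 0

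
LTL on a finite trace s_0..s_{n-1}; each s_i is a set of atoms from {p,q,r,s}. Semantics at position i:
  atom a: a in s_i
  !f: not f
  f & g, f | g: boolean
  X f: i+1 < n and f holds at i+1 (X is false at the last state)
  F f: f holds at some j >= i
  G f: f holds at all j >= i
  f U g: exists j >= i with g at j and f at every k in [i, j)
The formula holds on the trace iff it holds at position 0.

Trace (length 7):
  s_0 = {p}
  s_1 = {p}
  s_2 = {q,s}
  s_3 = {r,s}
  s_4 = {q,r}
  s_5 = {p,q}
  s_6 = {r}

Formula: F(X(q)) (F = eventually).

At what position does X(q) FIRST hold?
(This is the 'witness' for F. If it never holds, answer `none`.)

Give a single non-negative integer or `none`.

s_0={p}: X(q)=False q=False
s_1={p}: X(q)=True q=False
s_2={q,s}: X(q)=False q=True
s_3={r,s}: X(q)=True q=False
s_4={q,r}: X(q)=True q=True
s_5={p,q}: X(q)=False q=True
s_6={r}: X(q)=False q=False
F(X(q)) holds; first witness at position 1.

Answer: 1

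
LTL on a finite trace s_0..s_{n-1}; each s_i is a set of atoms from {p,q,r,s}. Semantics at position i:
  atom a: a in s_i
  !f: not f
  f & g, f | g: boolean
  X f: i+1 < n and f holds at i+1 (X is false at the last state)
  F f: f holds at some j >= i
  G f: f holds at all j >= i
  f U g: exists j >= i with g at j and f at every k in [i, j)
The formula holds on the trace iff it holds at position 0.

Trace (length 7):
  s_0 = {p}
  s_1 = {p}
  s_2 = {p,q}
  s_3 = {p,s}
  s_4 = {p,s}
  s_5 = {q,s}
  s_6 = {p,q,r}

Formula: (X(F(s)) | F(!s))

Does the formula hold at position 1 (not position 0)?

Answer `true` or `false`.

s_0={p}: (X(F(s)) | F(!s))=True X(F(s))=True F(s)=True s=False F(!s)=True !s=True
s_1={p}: (X(F(s)) | F(!s))=True X(F(s))=True F(s)=True s=False F(!s)=True !s=True
s_2={p,q}: (X(F(s)) | F(!s))=True X(F(s))=True F(s)=True s=False F(!s)=True !s=True
s_3={p,s}: (X(F(s)) | F(!s))=True X(F(s))=True F(s)=True s=True F(!s)=True !s=False
s_4={p,s}: (X(F(s)) | F(!s))=True X(F(s))=True F(s)=True s=True F(!s)=True !s=False
s_5={q,s}: (X(F(s)) | F(!s))=True X(F(s))=False F(s)=True s=True F(!s)=True !s=False
s_6={p,q,r}: (X(F(s)) | F(!s))=True X(F(s))=False F(s)=False s=False F(!s)=True !s=True
Evaluating at position 1: result = True

Answer: true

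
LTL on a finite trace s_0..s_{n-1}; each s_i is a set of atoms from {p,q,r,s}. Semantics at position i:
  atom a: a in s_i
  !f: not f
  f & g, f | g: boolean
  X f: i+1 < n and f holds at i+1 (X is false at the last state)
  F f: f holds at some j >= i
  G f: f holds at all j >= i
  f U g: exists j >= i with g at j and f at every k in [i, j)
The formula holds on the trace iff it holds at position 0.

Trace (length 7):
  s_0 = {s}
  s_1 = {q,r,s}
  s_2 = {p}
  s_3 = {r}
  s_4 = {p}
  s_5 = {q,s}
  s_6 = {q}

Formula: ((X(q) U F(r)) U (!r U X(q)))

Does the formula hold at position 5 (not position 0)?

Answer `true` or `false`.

Answer: true

Derivation:
s_0={s}: ((X(q) U F(r)) U (!r U X(q)))=True (X(q) U F(r))=True X(q)=True q=False F(r)=True r=False (!r U X(q))=True !r=True
s_1={q,r,s}: ((X(q) U F(r)) U (!r U X(q)))=True (X(q) U F(r))=True X(q)=False q=True F(r)=True r=True (!r U X(q))=False !r=False
s_2={p}: ((X(q) U F(r)) U (!r U X(q)))=True (X(q) U F(r))=True X(q)=False q=False F(r)=True r=False (!r U X(q))=False !r=True
s_3={r}: ((X(q) U F(r)) U (!r U X(q)))=True (X(q) U F(r))=True X(q)=False q=False F(r)=True r=True (!r U X(q))=False !r=False
s_4={p}: ((X(q) U F(r)) U (!r U X(q)))=True (X(q) U F(r))=False X(q)=True q=False F(r)=False r=False (!r U X(q))=True !r=True
s_5={q,s}: ((X(q) U F(r)) U (!r U X(q)))=True (X(q) U F(r))=False X(q)=True q=True F(r)=False r=False (!r U X(q))=True !r=True
s_6={q}: ((X(q) U F(r)) U (!r U X(q)))=False (X(q) U F(r))=False X(q)=False q=True F(r)=False r=False (!r U X(q))=False !r=True
Evaluating at position 5: result = True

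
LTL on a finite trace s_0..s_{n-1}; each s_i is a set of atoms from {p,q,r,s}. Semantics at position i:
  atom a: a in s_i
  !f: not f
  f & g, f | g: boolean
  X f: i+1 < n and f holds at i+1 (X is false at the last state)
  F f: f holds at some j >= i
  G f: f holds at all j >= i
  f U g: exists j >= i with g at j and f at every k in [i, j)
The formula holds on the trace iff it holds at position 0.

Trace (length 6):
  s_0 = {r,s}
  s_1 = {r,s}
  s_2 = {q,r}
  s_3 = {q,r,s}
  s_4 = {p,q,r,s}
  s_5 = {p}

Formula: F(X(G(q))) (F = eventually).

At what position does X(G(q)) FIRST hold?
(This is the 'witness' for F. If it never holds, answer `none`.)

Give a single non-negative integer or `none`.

s_0={r,s}: X(G(q))=False G(q)=False q=False
s_1={r,s}: X(G(q))=False G(q)=False q=False
s_2={q,r}: X(G(q))=False G(q)=False q=True
s_3={q,r,s}: X(G(q))=False G(q)=False q=True
s_4={p,q,r,s}: X(G(q))=False G(q)=False q=True
s_5={p}: X(G(q))=False G(q)=False q=False
F(X(G(q))) does not hold (no witness exists).

Answer: none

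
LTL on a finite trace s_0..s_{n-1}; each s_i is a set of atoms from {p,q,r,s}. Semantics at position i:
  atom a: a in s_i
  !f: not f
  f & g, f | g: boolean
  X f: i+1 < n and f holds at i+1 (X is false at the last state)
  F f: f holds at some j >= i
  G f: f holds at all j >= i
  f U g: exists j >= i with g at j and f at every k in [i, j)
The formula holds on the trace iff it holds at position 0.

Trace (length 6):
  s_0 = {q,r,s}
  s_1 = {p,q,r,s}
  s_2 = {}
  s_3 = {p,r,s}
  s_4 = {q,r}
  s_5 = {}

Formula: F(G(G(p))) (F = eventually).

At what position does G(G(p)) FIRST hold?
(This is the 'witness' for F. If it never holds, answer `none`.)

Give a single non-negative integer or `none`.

Answer: none

Derivation:
s_0={q,r,s}: G(G(p))=False G(p)=False p=False
s_1={p,q,r,s}: G(G(p))=False G(p)=False p=True
s_2={}: G(G(p))=False G(p)=False p=False
s_3={p,r,s}: G(G(p))=False G(p)=False p=True
s_4={q,r}: G(G(p))=False G(p)=False p=False
s_5={}: G(G(p))=False G(p)=False p=False
F(G(G(p))) does not hold (no witness exists).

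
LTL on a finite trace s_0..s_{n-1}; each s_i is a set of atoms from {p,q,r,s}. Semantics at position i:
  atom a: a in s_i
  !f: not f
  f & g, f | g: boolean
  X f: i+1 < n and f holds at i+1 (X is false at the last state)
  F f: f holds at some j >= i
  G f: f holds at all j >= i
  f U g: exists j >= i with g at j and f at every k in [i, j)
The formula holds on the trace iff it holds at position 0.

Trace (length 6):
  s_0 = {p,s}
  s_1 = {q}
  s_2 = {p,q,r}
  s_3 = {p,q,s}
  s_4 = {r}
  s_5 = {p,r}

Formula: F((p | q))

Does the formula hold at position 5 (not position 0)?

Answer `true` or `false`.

s_0={p,s}: F((p | q))=True (p | q)=True p=True q=False
s_1={q}: F((p | q))=True (p | q)=True p=False q=True
s_2={p,q,r}: F((p | q))=True (p | q)=True p=True q=True
s_3={p,q,s}: F((p | q))=True (p | q)=True p=True q=True
s_4={r}: F((p | q))=True (p | q)=False p=False q=False
s_5={p,r}: F((p | q))=True (p | q)=True p=True q=False
Evaluating at position 5: result = True

Answer: true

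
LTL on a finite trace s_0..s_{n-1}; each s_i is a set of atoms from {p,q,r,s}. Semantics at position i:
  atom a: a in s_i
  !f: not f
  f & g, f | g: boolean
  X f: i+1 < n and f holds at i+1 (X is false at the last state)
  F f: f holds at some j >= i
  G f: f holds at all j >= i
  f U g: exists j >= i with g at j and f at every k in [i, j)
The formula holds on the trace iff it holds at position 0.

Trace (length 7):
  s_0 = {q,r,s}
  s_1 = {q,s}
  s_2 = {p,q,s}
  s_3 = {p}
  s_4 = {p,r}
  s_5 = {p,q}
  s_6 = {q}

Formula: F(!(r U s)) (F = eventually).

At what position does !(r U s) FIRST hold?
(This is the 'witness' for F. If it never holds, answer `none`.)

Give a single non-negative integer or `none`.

s_0={q,r,s}: !(r U s)=False (r U s)=True r=True s=True
s_1={q,s}: !(r U s)=False (r U s)=True r=False s=True
s_2={p,q,s}: !(r U s)=False (r U s)=True r=False s=True
s_3={p}: !(r U s)=True (r U s)=False r=False s=False
s_4={p,r}: !(r U s)=True (r U s)=False r=True s=False
s_5={p,q}: !(r U s)=True (r U s)=False r=False s=False
s_6={q}: !(r U s)=True (r U s)=False r=False s=False
F(!(r U s)) holds; first witness at position 3.

Answer: 3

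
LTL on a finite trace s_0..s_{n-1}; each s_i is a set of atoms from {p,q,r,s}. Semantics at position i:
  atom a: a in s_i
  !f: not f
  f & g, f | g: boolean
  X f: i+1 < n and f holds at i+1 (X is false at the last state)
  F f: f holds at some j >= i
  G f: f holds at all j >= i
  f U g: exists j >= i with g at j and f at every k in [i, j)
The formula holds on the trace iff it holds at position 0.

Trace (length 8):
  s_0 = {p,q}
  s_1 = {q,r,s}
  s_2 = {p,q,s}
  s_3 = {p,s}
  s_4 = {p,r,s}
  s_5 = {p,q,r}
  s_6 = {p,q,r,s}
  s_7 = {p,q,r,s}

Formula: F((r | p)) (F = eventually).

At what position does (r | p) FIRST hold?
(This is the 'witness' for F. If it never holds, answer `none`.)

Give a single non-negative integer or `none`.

Answer: 0

Derivation:
s_0={p,q}: (r | p)=True r=False p=True
s_1={q,r,s}: (r | p)=True r=True p=False
s_2={p,q,s}: (r | p)=True r=False p=True
s_3={p,s}: (r | p)=True r=False p=True
s_4={p,r,s}: (r | p)=True r=True p=True
s_5={p,q,r}: (r | p)=True r=True p=True
s_6={p,q,r,s}: (r | p)=True r=True p=True
s_7={p,q,r,s}: (r | p)=True r=True p=True
F((r | p)) holds; first witness at position 0.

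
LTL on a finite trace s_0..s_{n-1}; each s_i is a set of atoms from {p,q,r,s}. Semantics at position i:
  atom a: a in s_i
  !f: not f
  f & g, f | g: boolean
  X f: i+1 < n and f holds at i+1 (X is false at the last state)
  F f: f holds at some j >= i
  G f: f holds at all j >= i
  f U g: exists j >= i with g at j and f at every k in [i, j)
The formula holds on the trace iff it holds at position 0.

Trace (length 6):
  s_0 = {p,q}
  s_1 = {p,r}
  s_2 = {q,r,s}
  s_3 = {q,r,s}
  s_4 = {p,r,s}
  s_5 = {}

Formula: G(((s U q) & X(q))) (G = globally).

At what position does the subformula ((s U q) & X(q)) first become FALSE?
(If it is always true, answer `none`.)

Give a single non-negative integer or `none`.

s_0={p,q}: ((s U q) & X(q))=False (s U q)=True s=False q=True X(q)=False
s_1={p,r}: ((s U q) & X(q))=False (s U q)=False s=False q=False X(q)=True
s_2={q,r,s}: ((s U q) & X(q))=True (s U q)=True s=True q=True X(q)=True
s_3={q,r,s}: ((s U q) & X(q))=False (s U q)=True s=True q=True X(q)=False
s_4={p,r,s}: ((s U q) & X(q))=False (s U q)=False s=True q=False X(q)=False
s_5={}: ((s U q) & X(q))=False (s U q)=False s=False q=False X(q)=False
G(((s U q) & X(q))) holds globally = False
First violation at position 0.

Answer: 0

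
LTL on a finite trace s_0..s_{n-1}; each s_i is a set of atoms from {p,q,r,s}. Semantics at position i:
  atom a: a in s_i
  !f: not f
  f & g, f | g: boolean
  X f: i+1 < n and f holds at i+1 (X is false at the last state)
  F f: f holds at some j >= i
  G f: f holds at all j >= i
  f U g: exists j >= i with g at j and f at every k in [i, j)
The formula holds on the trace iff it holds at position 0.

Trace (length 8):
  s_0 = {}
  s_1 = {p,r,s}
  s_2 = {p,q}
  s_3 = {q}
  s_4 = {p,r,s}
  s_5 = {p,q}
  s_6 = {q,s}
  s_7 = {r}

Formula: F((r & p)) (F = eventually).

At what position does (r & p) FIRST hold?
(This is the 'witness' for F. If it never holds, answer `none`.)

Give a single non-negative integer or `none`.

s_0={}: (r & p)=False r=False p=False
s_1={p,r,s}: (r & p)=True r=True p=True
s_2={p,q}: (r & p)=False r=False p=True
s_3={q}: (r & p)=False r=False p=False
s_4={p,r,s}: (r & p)=True r=True p=True
s_5={p,q}: (r & p)=False r=False p=True
s_6={q,s}: (r & p)=False r=False p=False
s_7={r}: (r & p)=False r=True p=False
F((r & p)) holds; first witness at position 1.

Answer: 1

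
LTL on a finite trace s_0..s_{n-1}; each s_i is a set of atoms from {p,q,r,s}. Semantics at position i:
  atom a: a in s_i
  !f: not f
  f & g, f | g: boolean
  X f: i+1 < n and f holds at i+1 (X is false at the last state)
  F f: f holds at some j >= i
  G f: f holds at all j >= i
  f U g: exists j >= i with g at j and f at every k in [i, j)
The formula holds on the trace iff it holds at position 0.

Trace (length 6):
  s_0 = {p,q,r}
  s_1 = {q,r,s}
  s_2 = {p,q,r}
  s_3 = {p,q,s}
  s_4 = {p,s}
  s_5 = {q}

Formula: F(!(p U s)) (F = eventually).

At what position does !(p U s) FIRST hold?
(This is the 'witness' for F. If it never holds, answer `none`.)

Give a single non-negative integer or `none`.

Answer: 5

Derivation:
s_0={p,q,r}: !(p U s)=False (p U s)=True p=True s=False
s_1={q,r,s}: !(p U s)=False (p U s)=True p=False s=True
s_2={p,q,r}: !(p U s)=False (p U s)=True p=True s=False
s_3={p,q,s}: !(p U s)=False (p U s)=True p=True s=True
s_4={p,s}: !(p U s)=False (p U s)=True p=True s=True
s_5={q}: !(p U s)=True (p U s)=False p=False s=False
F(!(p U s)) holds; first witness at position 5.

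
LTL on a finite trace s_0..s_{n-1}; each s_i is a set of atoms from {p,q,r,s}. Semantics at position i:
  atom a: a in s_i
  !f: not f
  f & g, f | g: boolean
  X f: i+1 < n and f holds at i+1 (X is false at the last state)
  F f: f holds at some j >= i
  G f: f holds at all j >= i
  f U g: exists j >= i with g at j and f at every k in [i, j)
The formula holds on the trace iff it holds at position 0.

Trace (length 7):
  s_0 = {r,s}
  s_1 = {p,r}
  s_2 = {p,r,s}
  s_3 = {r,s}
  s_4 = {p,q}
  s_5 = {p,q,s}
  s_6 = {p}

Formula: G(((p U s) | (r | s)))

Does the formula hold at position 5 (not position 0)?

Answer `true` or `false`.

s_0={r,s}: G(((p U s) | (r | s)))=False ((p U s) | (r | s))=True (p U s)=True p=False s=True (r | s)=True r=True
s_1={p,r}: G(((p U s) | (r | s)))=False ((p U s) | (r | s))=True (p U s)=True p=True s=False (r | s)=True r=True
s_2={p,r,s}: G(((p U s) | (r | s)))=False ((p U s) | (r | s))=True (p U s)=True p=True s=True (r | s)=True r=True
s_3={r,s}: G(((p U s) | (r | s)))=False ((p U s) | (r | s))=True (p U s)=True p=False s=True (r | s)=True r=True
s_4={p,q}: G(((p U s) | (r | s)))=False ((p U s) | (r | s))=True (p U s)=True p=True s=False (r | s)=False r=False
s_5={p,q,s}: G(((p U s) | (r | s)))=False ((p U s) | (r | s))=True (p U s)=True p=True s=True (r | s)=True r=False
s_6={p}: G(((p U s) | (r | s)))=False ((p U s) | (r | s))=False (p U s)=False p=True s=False (r | s)=False r=False
Evaluating at position 5: result = False

Answer: false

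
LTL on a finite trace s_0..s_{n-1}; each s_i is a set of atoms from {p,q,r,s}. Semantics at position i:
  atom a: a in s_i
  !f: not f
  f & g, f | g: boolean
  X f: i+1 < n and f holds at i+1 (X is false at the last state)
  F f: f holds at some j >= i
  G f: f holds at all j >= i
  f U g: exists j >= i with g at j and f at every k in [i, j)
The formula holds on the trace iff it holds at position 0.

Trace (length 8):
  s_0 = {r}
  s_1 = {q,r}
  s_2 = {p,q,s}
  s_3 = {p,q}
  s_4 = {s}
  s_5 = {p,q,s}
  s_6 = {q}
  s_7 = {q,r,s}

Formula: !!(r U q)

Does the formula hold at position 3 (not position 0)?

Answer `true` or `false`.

s_0={r}: !!(r U q)=True !(r U q)=False (r U q)=True r=True q=False
s_1={q,r}: !!(r U q)=True !(r U q)=False (r U q)=True r=True q=True
s_2={p,q,s}: !!(r U q)=True !(r U q)=False (r U q)=True r=False q=True
s_3={p,q}: !!(r U q)=True !(r U q)=False (r U q)=True r=False q=True
s_4={s}: !!(r U q)=False !(r U q)=True (r U q)=False r=False q=False
s_5={p,q,s}: !!(r U q)=True !(r U q)=False (r U q)=True r=False q=True
s_6={q}: !!(r U q)=True !(r U q)=False (r U q)=True r=False q=True
s_7={q,r,s}: !!(r U q)=True !(r U q)=False (r U q)=True r=True q=True
Evaluating at position 3: result = True

Answer: true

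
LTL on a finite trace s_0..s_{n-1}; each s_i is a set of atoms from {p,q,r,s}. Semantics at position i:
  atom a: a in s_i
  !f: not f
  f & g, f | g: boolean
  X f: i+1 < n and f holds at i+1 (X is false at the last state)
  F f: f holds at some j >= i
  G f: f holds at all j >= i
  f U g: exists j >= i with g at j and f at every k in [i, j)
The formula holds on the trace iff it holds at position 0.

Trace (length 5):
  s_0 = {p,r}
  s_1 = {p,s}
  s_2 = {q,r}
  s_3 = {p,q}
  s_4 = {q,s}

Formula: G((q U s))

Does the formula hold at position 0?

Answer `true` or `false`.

Answer: false

Derivation:
s_0={p,r}: G((q U s))=False (q U s)=False q=False s=False
s_1={p,s}: G((q U s))=True (q U s)=True q=False s=True
s_2={q,r}: G((q U s))=True (q U s)=True q=True s=False
s_3={p,q}: G((q U s))=True (q U s)=True q=True s=False
s_4={q,s}: G((q U s))=True (q U s)=True q=True s=True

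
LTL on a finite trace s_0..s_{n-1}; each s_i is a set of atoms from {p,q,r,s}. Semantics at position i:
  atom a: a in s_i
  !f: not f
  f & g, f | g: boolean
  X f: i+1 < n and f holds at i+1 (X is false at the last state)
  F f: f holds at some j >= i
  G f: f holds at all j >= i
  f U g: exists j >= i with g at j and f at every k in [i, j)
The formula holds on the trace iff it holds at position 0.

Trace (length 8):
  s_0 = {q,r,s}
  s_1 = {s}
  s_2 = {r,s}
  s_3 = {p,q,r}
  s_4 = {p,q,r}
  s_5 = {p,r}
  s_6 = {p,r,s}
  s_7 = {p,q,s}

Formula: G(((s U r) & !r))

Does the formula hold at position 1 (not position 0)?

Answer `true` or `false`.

Answer: false

Derivation:
s_0={q,r,s}: G(((s U r) & !r))=False ((s U r) & !r)=False (s U r)=True s=True r=True !r=False
s_1={s}: G(((s U r) & !r))=False ((s U r) & !r)=True (s U r)=True s=True r=False !r=True
s_2={r,s}: G(((s U r) & !r))=False ((s U r) & !r)=False (s U r)=True s=True r=True !r=False
s_3={p,q,r}: G(((s U r) & !r))=False ((s U r) & !r)=False (s U r)=True s=False r=True !r=False
s_4={p,q,r}: G(((s U r) & !r))=False ((s U r) & !r)=False (s U r)=True s=False r=True !r=False
s_5={p,r}: G(((s U r) & !r))=False ((s U r) & !r)=False (s U r)=True s=False r=True !r=False
s_6={p,r,s}: G(((s U r) & !r))=False ((s U r) & !r)=False (s U r)=True s=True r=True !r=False
s_7={p,q,s}: G(((s U r) & !r))=False ((s U r) & !r)=False (s U r)=False s=True r=False !r=True
Evaluating at position 1: result = False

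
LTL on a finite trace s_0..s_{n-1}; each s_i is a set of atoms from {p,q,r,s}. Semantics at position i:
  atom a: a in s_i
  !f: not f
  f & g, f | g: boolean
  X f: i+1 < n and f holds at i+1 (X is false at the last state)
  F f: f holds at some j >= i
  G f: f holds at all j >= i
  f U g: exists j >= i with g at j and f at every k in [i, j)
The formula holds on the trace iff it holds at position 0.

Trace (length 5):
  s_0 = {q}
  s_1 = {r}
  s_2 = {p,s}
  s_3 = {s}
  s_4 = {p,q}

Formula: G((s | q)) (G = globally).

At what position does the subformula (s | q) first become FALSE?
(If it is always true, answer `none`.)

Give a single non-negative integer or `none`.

s_0={q}: (s | q)=True s=False q=True
s_1={r}: (s | q)=False s=False q=False
s_2={p,s}: (s | q)=True s=True q=False
s_3={s}: (s | q)=True s=True q=False
s_4={p,q}: (s | q)=True s=False q=True
G((s | q)) holds globally = False
First violation at position 1.

Answer: 1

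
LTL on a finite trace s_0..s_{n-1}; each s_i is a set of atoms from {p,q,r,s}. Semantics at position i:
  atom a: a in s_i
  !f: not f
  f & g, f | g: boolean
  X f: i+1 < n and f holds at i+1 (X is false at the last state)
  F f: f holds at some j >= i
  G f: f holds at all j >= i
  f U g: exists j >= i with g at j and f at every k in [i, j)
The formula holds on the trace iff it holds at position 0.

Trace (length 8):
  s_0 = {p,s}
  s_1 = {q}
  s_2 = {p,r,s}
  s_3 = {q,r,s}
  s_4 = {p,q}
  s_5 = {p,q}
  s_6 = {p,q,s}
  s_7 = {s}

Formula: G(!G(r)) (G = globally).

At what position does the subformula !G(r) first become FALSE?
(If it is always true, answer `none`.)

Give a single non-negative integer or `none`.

s_0={p,s}: !G(r)=True G(r)=False r=False
s_1={q}: !G(r)=True G(r)=False r=False
s_2={p,r,s}: !G(r)=True G(r)=False r=True
s_3={q,r,s}: !G(r)=True G(r)=False r=True
s_4={p,q}: !G(r)=True G(r)=False r=False
s_5={p,q}: !G(r)=True G(r)=False r=False
s_6={p,q,s}: !G(r)=True G(r)=False r=False
s_7={s}: !G(r)=True G(r)=False r=False
G(!G(r)) holds globally = True
No violation — formula holds at every position.

Answer: none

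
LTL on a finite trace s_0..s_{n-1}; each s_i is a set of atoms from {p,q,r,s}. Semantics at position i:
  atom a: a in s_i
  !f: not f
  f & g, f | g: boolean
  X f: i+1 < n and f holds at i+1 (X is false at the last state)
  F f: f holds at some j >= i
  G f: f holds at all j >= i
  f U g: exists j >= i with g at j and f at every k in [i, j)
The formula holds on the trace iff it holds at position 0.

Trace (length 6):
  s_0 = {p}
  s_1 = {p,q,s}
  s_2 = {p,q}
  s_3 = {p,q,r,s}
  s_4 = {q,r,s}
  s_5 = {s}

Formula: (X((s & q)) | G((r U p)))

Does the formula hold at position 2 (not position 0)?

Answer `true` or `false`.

s_0={p}: (X((s & q)) | G((r U p)))=True X((s & q))=True (s & q)=False s=False q=False G((r U p))=False (r U p)=True r=False p=True
s_1={p,q,s}: (X((s & q)) | G((r U p)))=False X((s & q))=False (s & q)=True s=True q=True G((r U p))=False (r U p)=True r=False p=True
s_2={p,q}: (X((s & q)) | G((r U p)))=True X((s & q))=True (s & q)=False s=False q=True G((r U p))=False (r U p)=True r=False p=True
s_3={p,q,r,s}: (X((s & q)) | G((r U p)))=True X((s & q))=True (s & q)=True s=True q=True G((r U p))=False (r U p)=True r=True p=True
s_4={q,r,s}: (X((s & q)) | G((r U p)))=False X((s & q))=False (s & q)=True s=True q=True G((r U p))=False (r U p)=False r=True p=False
s_5={s}: (X((s & q)) | G((r U p)))=False X((s & q))=False (s & q)=False s=True q=False G((r U p))=False (r U p)=False r=False p=False
Evaluating at position 2: result = True

Answer: true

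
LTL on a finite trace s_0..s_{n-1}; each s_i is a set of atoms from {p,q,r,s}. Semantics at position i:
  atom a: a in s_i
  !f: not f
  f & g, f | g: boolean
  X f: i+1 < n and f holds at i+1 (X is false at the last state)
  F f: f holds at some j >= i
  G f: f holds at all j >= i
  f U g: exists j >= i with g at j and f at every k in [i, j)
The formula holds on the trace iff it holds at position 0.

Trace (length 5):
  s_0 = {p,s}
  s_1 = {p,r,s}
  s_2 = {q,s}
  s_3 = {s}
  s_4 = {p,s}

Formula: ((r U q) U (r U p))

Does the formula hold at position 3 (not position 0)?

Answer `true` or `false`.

Answer: false

Derivation:
s_0={p,s}: ((r U q) U (r U p))=True (r U q)=False r=False q=False (r U p)=True p=True
s_1={p,r,s}: ((r U q) U (r U p))=True (r U q)=True r=True q=False (r U p)=True p=True
s_2={q,s}: ((r U q) U (r U p))=False (r U q)=True r=False q=True (r U p)=False p=False
s_3={s}: ((r U q) U (r U p))=False (r U q)=False r=False q=False (r U p)=False p=False
s_4={p,s}: ((r U q) U (r U p))=True (r U q)=False r=False q=False (r U p)=True p=True
Evaluating at position 3: result = False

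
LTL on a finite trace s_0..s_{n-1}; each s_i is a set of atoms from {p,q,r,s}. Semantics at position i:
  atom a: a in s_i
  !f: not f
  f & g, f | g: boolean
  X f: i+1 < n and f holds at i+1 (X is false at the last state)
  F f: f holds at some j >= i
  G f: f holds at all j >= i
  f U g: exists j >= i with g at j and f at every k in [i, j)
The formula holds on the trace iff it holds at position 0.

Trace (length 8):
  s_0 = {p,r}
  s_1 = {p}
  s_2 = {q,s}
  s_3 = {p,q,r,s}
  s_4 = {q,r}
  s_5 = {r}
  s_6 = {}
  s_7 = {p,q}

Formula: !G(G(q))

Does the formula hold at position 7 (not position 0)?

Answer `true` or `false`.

Answer: false

Derivation:
s_0={p,r}: !G(G(q))=True G(G(q))=False G(q)=False q=False
s_1={p}: !G(G(q))=True G(G(q))=False G(q)=False q=False
s_2={q,s}: !G(G(q))=True G(G(q))=False G(q)=False q=True
s_3={p,q,r,s}: !G(G(q))=True G(G(q))=False G(q)=False q=True
s_4={q,r}: !G(G(q))=True G(G(q))=False G(q)=False q=True
s_5={r}: !G(G(q))=True G(G(q))=False G(q)=False q=False
s_6={}: !G(G(q))=True G(G(q))=False G(q)=False q=False
s_7={p,q}: !G(G(q))=False G(G(q))=True G(q)=True q=True
Evaluating at position 7: result = False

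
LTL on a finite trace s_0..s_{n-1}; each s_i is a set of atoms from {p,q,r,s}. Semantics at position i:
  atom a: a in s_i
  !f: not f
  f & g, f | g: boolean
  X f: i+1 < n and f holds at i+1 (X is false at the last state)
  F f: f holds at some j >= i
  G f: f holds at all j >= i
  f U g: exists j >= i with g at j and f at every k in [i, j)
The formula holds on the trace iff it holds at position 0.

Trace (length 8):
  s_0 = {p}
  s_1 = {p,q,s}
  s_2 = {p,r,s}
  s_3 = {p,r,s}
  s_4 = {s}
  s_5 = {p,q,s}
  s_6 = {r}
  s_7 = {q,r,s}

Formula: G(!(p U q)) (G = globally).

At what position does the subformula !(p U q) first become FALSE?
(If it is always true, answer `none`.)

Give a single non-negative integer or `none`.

s_0={p}: !(p U q)=False (p U q)=True p=True q=False
s_1={p,q,s}: !(p U q)=False (p U q)=True p=True q=True
s_2={p,r,s}: !(p U q)=True (p U q)=False p=True q=False
s_3={p,r,s}: !(p U q)=True (p U q)=False p=True q=False
s_4={s}: !(p U q)=True (p U q)=False p=False q=False
s_5={p,q,s}: !(p U q)=False (p U q)=True p=True q=True
s_6={r}: !(p U q)=True (p U q)=False p=False q=False
s_7={q,r,s}: !(p U q)=False (p U q)=True p=False q=True
G(!(p U q)) holds globally = False
First violation at position 0.

Answer: 0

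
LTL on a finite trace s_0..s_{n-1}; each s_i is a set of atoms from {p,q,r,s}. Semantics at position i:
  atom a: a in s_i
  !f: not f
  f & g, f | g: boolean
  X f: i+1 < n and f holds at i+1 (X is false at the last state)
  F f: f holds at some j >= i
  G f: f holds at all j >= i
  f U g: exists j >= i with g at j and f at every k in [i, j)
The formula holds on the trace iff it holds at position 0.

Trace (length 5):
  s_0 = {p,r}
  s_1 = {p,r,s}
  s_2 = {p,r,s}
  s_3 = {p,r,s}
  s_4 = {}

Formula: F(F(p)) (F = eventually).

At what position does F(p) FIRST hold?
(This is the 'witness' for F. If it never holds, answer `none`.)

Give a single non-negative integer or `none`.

Answer: 0

Derivation:
s_0={p,r}: F(p)=True p=True
s_1={p,r,s}: F(p)=True p=True
s_2={p,r,s}: F(p)=True p=True
s_3={p,r,s}: F(p)=True p=True
s_4={}: F(p)=False p=False
F(F(p)) holds; first witness at position 0.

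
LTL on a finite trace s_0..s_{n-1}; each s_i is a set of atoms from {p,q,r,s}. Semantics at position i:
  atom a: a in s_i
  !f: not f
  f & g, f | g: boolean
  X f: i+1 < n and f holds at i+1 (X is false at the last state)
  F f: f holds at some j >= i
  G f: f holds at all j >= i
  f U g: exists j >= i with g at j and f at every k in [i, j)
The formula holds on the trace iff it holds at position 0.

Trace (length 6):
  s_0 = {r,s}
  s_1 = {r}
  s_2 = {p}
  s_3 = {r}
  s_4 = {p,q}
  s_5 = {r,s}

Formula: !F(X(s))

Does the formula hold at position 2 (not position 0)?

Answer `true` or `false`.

s_0={r,s}: !F(X(s))=False F(X(s))=True X(s)=False s=True
s_1={r}: !F(X(s))=False F(X(s))=True X(s)=False s=False
s_2={p}: !F(X(s))=False F(X(s))=True X(s)=False s=False
s_3={r}: !F(X(s))=False F(X(s))=True X(s)=False s=False
s_4={p,q}: !F(X(s))=False F(X(s))=True X(s)=True s=False
s_5={r,s}: !F(X(s))=True F(X(s))=False X(s)=False s=True
Evaluating at position 2: result = False

Answer: false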